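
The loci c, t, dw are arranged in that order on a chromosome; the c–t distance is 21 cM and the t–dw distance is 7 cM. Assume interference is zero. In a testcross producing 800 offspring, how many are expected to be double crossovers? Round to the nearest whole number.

12

Map distances give recombination frequencies of 0.210 and 0.070 for the two intervals.
With no interference, expected double-crossover frequency = 0.210 × 0.070 = 0.01470.
Expected number = 0.01470 × 800 = 11.76 ≈ 12.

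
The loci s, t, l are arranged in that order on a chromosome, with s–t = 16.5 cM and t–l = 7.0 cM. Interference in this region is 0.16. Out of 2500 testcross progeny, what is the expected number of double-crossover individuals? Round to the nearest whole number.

24

Map distances give recombination frequencies of 0.165 and 0.070 for the two intervals.
With interference 0.16 (so coincidence = 0.84), expected double-crossover frequency = 0.165 × 0.070 × 0.84 = 0.00970.
Expected number = 0.00970 × 2500 = 24.26 ≈ 24.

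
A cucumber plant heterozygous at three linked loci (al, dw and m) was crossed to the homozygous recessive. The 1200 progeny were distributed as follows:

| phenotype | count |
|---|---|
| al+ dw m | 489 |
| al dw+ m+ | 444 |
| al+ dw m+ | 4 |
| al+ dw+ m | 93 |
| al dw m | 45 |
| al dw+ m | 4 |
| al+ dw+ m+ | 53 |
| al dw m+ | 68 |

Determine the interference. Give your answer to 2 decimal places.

0.46

The two most frequent reciprocal classes, al+ dw m and al dw+ m+, are the parental types, so the F1 was al+ dw m / al dw+ m+.
The two rarest classes, al+ dw m+ and al dw+ m, are the double crossovers. Comparing them with the parentals, only the m allele has switched, so m is the middle locus and the order is dw – m – al.
dw–m: (161 + 8)/1200 = 0.1408; m–al: (98 + 8)/1200 = 0.0883.
Expected DCO frequency = 0.1408 × 0.0883 ≈ 0.01243; observed = 8/1200 ≈ 0.00667.
Coefficient of coincidence = 0.00667/0.01243 ≈ 0.54; interference = 1 − 0.54 = 0.46.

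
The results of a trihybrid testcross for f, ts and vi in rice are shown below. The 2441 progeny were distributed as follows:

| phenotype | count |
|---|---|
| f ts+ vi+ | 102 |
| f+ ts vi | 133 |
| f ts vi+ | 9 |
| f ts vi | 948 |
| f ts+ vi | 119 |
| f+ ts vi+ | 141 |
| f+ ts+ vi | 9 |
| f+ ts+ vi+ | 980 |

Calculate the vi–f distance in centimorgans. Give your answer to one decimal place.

10.4 centimorgans

The two most frequent reciprocal classes, f ts vi and f+ ts+ vi+, are the parental types, so the F1 was f ts vi / f+ ts+ vi+.
The two rarest classes, f ts vi+ and f+ ts+ vi, are the double crossovers. Comparing them with the parentals, only the vi allele has switched, so vi is the middle locus and the order is ts – vi – f.
Crossovers in the vi–f interval produce the single-crossover classes f+ ts vi and f ts+ vi+ (133 + 102 = 235) plus the double crossovers (18).
RF(vi–f) = (235 + 18) / 2441 = 253/2441 = 0.1036 → 10.4 centimorgans.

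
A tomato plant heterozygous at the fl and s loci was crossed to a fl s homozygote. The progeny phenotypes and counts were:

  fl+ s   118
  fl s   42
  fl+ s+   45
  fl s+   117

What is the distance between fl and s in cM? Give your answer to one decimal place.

27.0 cM

The two most frequent classes, fl+ s (118) and fl s+ (117), are the parental types, so the F1 was fl+ s / fl s+.
The recombinant classes are fl+ s+ and fl s: 45 + 42 = 87.
Recombination frequency = 87/322 = 0.2702 ≈ 27.0%, i.e. 27.0 cM.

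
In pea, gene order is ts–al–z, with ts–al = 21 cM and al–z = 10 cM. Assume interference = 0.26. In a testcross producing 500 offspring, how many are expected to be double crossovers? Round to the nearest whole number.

8

Map distances give recombination frequencies of 0.210 and 0.100 for the two intervals.
With interference 0.26 (so coincidence = 0.74), expected double-crossover frequency = 0.210 × 0.100 × 0.74 = 0.01554.
Expected number = 0.01554 × 500 = 7.77 ≈ 8.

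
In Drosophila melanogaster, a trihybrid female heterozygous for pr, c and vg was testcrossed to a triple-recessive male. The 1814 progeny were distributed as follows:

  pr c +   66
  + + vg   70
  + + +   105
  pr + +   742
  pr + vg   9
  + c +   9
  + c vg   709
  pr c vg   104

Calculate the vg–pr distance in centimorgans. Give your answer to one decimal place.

12.5 centimorgans

The two most frequent reciprocal classes, pr + + and + c vg, are the parental types, so the F1 was pr + + / + c vg.
The two rarest classes, pr + vg and + c +, are the double crossovers. Comparing them with the parentals, only the vg allele has switched, so vg is the middle locus and the order is c – vg – pr.
Crossovers in the vg–pr interval produce the single-crossover classes + + + and pr c vg (105 + 104 = 209) plus the double crossovers (18).
RF(vg–pr) = (209 + 18) / 1814 = 227/1814 = 0.1251 → 12.5 centimorgans.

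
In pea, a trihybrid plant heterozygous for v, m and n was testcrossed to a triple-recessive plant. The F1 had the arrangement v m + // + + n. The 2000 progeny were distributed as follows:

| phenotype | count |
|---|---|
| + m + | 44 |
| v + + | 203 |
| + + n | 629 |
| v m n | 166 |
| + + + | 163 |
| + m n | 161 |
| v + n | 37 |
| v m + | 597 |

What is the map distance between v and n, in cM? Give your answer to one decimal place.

The two rarest classes, + m + and v + n, are the double crossovers. Comparing them with the parentals, only the v allele has switched, so v is the middle locus and the order is m – v – n.
Crossovers in the v–n interval produce the single-crossover classes v m n and + + + (166 + 163 = 329) plus the double crossovers (81).
RF(v–n) = (329 + 81) / 2000 = 410/2000 = 0.2050 → 20.5 cM.

20.5 cM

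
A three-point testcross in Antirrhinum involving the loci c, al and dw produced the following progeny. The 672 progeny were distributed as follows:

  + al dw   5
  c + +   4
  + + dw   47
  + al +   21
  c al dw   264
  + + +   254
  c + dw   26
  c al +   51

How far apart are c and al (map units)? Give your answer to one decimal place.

8.3 map units

The two most frequent reciprocal classes, + + + and c al dw, are the parental types, so the F1 was + + + / c al dw.
The two rarest classes, c + + and + al dw, are the double crossovers. Comparing them with the parentals, only the c allele has switched, so c is the middle locus and the order is dw – c – al.
Crossovers in the c–al interval produce the single-crossover classes + al + and c + dw (21 + 26 = 47) plus the double crossovers (9).
RF(c–al) = (47 + 9) / 672 = 56/672 = 0.0833 → 8.3 map units.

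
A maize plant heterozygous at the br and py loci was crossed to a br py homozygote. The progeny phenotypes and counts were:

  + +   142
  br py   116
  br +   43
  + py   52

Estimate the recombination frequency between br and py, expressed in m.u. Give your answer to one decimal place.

26.9 m.u.

The two most frequent classes, + + (142) and br py (116), are the parental types, so the F1 was + + / br py.
The recombinant classes are + py and br +: 52 + 43 = 95.
Recombination frequency = 95/353 = 0.2691 ≈ 26.9%, i.e. 26.9 m.u.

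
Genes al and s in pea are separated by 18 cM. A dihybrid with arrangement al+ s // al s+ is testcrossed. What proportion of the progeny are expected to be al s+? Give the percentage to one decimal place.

41.0%

A map distance of 18 cM corresponds to a recombination frequency of 0.180.
The F1 is al+ s / al s+, so al s+ is a parental gamete class with expected frequency (1 − r)/2 = 0.820/2 = 0.4100.
That is 0.4100 = 41.0% of the progeny.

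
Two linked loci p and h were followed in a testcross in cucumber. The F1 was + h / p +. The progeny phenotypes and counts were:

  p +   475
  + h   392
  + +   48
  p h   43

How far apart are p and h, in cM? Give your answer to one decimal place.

9.5 cM

The recombinant classes are + + and p h: 48 + 43 = 91.
Recombination frequency = 91/958 = 0.0950 ≈ 9.5%, i.e. 9.5 cM.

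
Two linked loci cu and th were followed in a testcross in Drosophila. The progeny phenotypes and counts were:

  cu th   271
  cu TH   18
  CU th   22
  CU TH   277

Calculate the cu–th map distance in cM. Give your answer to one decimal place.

6.8 cM

The two most frequent classes, CU TH (277) and cu th (271), are the parental types, so the F1 was CU TH / cu th.
The recombinant classes are CU th and cu TH: 22 + 18 = 40.
Recombination frequency = 40/588 = 0.0680 ≈ 6.8%, i.e. 6.8 cM.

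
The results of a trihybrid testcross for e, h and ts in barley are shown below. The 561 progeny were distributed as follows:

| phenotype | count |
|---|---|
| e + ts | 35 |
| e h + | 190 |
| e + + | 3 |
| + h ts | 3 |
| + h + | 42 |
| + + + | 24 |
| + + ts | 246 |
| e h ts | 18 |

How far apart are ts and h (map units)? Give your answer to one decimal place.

The two most frequent reciprocal classes, e h + and + + ts, are the parental types, so the F1 was e h + / + + ts.
The two rarest classes, e + + and + h ts, are the double crossovers. Comparing them with the parentals, only the h allele has switched, so h is the middle locus and the order is ts – h – e.
Crossovers in the ts–h interval produce the single-crossover classes e h ts and + + + (18 + 24 = 42) plus the double crossovers (6).
RF(ts–h) = (42 + 6) / 561 = 48/561 = 0.0856 → 8.6 map units.

8.6 map units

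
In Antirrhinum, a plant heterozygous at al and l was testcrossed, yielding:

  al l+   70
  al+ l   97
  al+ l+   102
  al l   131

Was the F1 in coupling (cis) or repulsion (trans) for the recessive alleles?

The two most frequent classes are al+ l+ (102) and al l (131); these are the parental (non-recombinant) types.
So the F1 carried al+ l+ on one chromosome and al l on the other — the recessive alleles are on the same chromosome (cis / coupling).

cis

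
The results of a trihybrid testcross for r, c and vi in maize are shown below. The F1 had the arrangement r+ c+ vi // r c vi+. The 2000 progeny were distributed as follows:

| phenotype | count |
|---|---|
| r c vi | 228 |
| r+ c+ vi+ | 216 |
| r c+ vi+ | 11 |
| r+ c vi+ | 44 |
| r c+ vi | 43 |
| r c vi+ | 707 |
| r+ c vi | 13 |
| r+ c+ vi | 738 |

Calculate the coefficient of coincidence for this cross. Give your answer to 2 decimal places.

0.92

The two rarest classes, r+ c vi and r c+ vi+, are the double crossovers. Comparing them with the parentals, only the c allele has switched, so c is the middle locus and the order is r – c – vi.
r–c: (87 + 24)/2000 = 0.0555; c–vi: (444 + 24)/2000 = 0.2340.
Expected DCO frequency = 0.0555 × 0.2340 ≈ 0.01299; observed = 24/2000 ≈ 0.01200.
Coefficient of coincidence = 0.01200/0.01299 ≈ 0.92.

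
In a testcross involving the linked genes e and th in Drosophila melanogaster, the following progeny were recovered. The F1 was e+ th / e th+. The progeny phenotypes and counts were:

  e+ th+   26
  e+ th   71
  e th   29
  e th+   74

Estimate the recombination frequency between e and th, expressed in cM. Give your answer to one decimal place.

27.5 cM

The recombinant classes are e+ th+ and e th: 26 + 29 = 55.
Recombination frequency = 55/200 = 0.2750 ≈ 27.5%, i.e. 27.5 cM.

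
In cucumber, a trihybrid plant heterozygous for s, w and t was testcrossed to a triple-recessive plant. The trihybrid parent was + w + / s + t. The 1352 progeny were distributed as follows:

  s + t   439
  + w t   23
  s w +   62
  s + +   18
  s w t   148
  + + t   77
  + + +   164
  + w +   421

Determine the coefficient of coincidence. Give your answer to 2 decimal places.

0.87

The two rarest classes, + w t and s + +, are the double crossovers. Comparing them with the parentals, only the t allele has switched, so t is the middle locus and the order is w – t – s.
w–t: (312 + 41)/1352 = 0.2611; t–s: (139 + 41)/1352 = 0.1331.
Expected DCO frequency = 0.2611 × 0.1331 ≈ 0.03475; observed = 41/1352 ≈ 0.03033.
Coefficient of coincidence = 0.03033/0.03475 ≈ 0.87.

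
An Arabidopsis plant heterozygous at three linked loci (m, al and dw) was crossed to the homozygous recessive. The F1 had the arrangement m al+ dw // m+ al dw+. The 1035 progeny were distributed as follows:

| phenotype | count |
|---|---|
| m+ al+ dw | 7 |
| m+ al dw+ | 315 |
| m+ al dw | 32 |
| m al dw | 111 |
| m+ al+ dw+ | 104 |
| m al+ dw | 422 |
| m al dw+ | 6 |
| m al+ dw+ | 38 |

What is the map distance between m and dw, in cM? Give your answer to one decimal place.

The two rarest classes, m+ al+ dw and m al dw+, are the double crossovers. Comparing them with the parentals, only the m allele has switched, so m is the middle locus and the order is al – m – dw.
Crossovers in the m–dw interval produce the single-crossover classes m al+ dw+ and m+ al dw (38 + 32 = 70) plus the double crossovers (13).
RF(m–dw) = (70 + 13) / 1035 = 83/1035 = 0.0802 → 8.0 cM.

8.0 cM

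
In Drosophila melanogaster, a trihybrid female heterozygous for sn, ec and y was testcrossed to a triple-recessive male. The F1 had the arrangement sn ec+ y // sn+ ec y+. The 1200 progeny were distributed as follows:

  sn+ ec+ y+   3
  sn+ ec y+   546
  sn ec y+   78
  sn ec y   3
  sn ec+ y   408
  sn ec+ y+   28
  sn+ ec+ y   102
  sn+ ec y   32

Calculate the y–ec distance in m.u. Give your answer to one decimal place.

The two rarest classes, sn ec y and sn+ ec+ y+, are the double crossovers. Comparing them with the parentals, only the ec allele has switched, so ec is the middle locus and the order is sn – ec – y.
Crossovers in the ec–y interval produce the single-crossover classes sn ec+ y+ and sn+ ec y (28 + 32 = 60) plus the double crossovers (6).
RF(ec–y) = (60 + 6) / 1200 = 66/1200 = 0.0550 → 5.5 m.u.

5.5 m.u.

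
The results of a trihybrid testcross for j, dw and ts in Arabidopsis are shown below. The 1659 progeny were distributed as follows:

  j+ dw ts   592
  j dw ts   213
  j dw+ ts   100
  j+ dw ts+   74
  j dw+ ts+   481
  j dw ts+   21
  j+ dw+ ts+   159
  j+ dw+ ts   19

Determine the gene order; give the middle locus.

dw

The two most frequent reciprocal classes, j+ dw ts and j dw+ ts+, are the parental types, so the F1 was j+ dw ts / j dw+ ts+.
The two rarest classes, j+ dw+ ts and j dw ts+, are the double crossovers. Comparing them with the parentals, only the dw allele has switched, so dw is the middle locus and the order is j – dw – ts.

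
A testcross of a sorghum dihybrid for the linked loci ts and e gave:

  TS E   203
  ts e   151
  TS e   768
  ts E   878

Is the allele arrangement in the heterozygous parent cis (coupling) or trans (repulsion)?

The two most frequent classes are TS e (768) and ts E (878); these are the parental (non-recombinant) types.
So the F1 carried TS e on one chromosome and ts E on the other — the recessive alleles are on opposite chromosomes (trans / repulsion).

trans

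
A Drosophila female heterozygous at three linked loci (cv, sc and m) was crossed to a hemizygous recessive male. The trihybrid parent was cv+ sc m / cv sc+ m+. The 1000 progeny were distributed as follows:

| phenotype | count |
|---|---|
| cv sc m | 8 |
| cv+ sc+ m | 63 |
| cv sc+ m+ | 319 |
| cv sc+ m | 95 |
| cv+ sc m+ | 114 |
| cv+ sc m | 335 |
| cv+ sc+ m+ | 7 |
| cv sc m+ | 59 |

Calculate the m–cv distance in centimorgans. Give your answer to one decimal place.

22.4 centimorgans

The two rarest classes, cv sc m and cv+ sc+ m+, are the double crossovers. Comparing them with the parentals, only the cv allele has switched, so cv is the middle locus and the order is sc – cv – m.
Crossovers in the cv–m interval produce the single-crossover classes cv+ sc m+ and cv sc+ m (114 + 95 = 209) plus the double crossovers (15).
RF(cv–m) = (209 + 15) / 1000 = 224/1000 = 0.2240 → 22.4 centimorgans.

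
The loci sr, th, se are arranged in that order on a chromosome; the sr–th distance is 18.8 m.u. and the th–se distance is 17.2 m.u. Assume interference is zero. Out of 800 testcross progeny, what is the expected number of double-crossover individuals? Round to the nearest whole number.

26

Map distances give recombination frequencies of 0.188 and 0.172 for the two intervals.
With no interference, expected double-crossover frequency = 0.188 × 0.172 = 0.03234.
Expected number = 0.03234 × 800 = 25.87 ≈ 26.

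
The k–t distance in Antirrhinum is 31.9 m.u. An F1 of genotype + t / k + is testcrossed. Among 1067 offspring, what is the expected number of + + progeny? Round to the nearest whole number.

170

A map distance of 31.9 m.u. corresponds to a recombination frequency of 0.319.
The F1 is + t / k +, so + + is a recombinant gamete class with expected frequency r/2 = 0.319/2 = 0.1595.
Expected number = 0.1595 × 1067 = 170.19 ≈ 170.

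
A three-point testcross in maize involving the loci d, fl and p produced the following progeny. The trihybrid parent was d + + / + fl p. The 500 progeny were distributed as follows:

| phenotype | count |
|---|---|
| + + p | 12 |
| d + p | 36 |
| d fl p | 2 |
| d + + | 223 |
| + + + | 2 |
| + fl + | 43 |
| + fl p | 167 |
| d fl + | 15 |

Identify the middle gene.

The two rarest classes, + + + and d fl p, are the double crossovers. Comparing them with the parentals, only the d allele has switched, so d is the middle locus and the order is p – d – fl.

d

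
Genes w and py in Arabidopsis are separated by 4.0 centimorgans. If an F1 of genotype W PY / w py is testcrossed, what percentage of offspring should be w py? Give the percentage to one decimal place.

48.0%

A map distance of 4.0 centimorgans corresponds to a recombination frequency of 0.040.
The F1 is W PY / w py, so w py is a parental gamete class with expected frequency (1 − r)/2 = 0.960/2 = 0.4800.
That is 0.4800 = 48.0% of the progeny.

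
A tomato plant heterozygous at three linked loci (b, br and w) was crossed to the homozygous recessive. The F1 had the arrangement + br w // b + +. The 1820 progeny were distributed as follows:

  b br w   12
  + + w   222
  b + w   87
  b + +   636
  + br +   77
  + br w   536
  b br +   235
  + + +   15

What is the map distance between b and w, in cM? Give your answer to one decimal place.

10.5 cM

The two rarest classes, b br w and + + +, are the double crossovers. Comparing them with the parentals, only the b allele has switched, so b is the middle locus and the order is w – b – br.
Crossovers in the w–b interval produce the single-crossover classes + br + and b + w (77 + 87 = 164) plus the double crossovers (27).
RF(w–b) = (164 + 27) / 1820 = 191/1820 = 0.1049 → 10.5 cM.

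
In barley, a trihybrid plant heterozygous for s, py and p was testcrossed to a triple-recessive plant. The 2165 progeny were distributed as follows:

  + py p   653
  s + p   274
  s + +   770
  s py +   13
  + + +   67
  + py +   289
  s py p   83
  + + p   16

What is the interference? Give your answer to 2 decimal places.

The two most frequent reciprocal classes, s + + and + py p, are the parental types, so the F1 was s + + / + py p.
The two rarest classes, s py + and + + p, are the double crossovers. Comparing them with the parentals, only the py allele has switched, so py is the middle locus and the order is s – py – p.
s–py: (150 + 29)/2165 = 0.0827; py–p: (563 + 29)/2165 = 0.2734.
Expected DCO frequency = 0.0827 × 0.2734 ≈ 0.02261; observed = 29/2165 ≈ 0.01339.
Coefficient of coincidence = 0.01339/0.02261 ≈ 0.59; interference = 1 − 0.59 = 0.41.

0.41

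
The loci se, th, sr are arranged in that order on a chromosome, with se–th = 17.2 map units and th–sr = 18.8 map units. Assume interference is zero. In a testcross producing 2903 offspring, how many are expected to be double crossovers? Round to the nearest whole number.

94

Map distances give recombination frequencies of 0.172 and 0.188 for the two intervals.
With no interference, expected double-crossover frequency = 0.172 × 0.188 = 0.03234.
Expected number = 0.03234 × 2903 = 93.87 ≈ 94.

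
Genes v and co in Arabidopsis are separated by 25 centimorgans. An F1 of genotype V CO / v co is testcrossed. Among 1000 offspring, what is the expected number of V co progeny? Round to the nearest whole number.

A map distance of 25 centimorgans corresponds to a recombination frequency of 0.250.
The F1 is V CO / v co, so V co is a recombinant gamete class with expected frequency r/2 = 0.250/2 = 0.1250.
Expected number = 0.1250 × 1000 = 125.00 ≈ 125.

125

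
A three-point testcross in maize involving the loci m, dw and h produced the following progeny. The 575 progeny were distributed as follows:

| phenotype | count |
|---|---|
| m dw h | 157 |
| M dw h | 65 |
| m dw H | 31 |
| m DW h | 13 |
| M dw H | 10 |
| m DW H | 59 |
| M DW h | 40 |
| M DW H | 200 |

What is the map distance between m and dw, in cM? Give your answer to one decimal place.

25.6 cM

The two most frequent reciprocal classes, m dw h and M DW H, are the parental types, so the F1 was m dw h / M DW H.
The two rarest classes, m DW h and M dw H, are the double crossovers. Comparing them with the parentals, only the dw allele has switched, so dw is the middle locus and the order is h – dw – m.
Crossovers in the dw–m interval produce the single-crossover classes M dw h and m DW H (65 + 59 = 124) plus the double crossovers (23).
RF(dw–m) = (124 + 23) / 575 = 147/575 = 0.2557 → 25.6 cM.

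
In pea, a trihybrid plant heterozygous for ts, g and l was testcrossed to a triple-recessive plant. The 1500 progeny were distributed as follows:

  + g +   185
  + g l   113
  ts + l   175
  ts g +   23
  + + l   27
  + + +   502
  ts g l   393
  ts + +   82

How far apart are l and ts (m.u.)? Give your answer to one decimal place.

16.3 m.u.

The two most frequent reciprocal classes, + + + and ts g l, are the parental types, so the F1 was + + + / ts g l.
The two rarest classes, + + l and ts g +, are the double crossovers. Comparing them with the parentals, only the l allele has switched, so l is the middle locus and the order is ts – l – g.
Crossovers in the ts–l interval produce the single-crossover classes ts + + and + g l (82 + 113 = 195) plus the double crossovers (50).
RF(ts–l) = (195 + 50) / 1500 = 245/1500 = 0.1633 → 16.3 m.u.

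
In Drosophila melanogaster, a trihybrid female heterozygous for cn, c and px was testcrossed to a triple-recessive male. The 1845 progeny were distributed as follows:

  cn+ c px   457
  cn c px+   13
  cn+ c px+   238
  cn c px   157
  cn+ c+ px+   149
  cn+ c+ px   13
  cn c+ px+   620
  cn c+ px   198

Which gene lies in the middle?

c

The two most frequent reciprocal classes, cn c+ px+ and cn+ c px, are the parental types, so the F1 was cn c+ px+ / cn+ c px.
The two rarest classes, cn c px+ and cn+ c+ px, are the double crossovers. Comparing them with the parentals, only the c allele has switched, so c is the middle locus and the order is px – c – cn.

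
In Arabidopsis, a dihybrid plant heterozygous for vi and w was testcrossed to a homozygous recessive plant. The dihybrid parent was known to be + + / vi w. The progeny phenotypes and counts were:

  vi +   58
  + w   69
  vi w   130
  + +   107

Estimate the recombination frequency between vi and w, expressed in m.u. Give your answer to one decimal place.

34.9 m.u.

The recombinant classes are + w and vi +: 69 + 58 = 127.
Recombination frequency = 127/364 = 0.3489 ≈ 34.9%, i.e. 34.9 m.u.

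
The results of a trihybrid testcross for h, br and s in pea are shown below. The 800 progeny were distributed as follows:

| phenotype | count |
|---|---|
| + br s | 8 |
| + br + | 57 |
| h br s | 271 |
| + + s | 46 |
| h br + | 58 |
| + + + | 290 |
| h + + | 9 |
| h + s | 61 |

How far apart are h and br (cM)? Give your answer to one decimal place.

The two most frequent reciprocal classes, h br s and + + +, are the parental types, so the F1 was h br s / + + +.
The two rarest classes, + br s and h + +, are the double crossovers. Comparing them with the parentals, only the h allele has switched, so h is the middle locus and the order is s – h – br.
Crossovers in the h–br interval produce the single-crossover classes h + s and + br + (61 + 57 = 118) plus the double crossovers (17).
RF(h–br) = (118 + 17) / 800 = 135/800 = 0.1688 → 16.9 cM.

16.9 cM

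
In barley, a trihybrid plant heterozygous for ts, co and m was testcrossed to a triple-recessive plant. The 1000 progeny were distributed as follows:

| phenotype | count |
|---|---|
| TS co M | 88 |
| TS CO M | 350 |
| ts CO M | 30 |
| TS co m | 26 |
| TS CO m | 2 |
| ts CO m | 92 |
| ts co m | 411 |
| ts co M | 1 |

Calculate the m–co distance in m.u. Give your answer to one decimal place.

18.3 m.u.

The two most frequent reciprocal classes, TS CO M and ts co m, are the parental types, so the F1 was TS CO M / ts co m.
The two rarest classes, TS CO m and ts co M, are the double crossovers. Comparing them with the parentals, only the m allele has switched, so m is the middle locus and the order is co – m – ts.
Crossovers in the co–m interval produce the single-crossover classes TS co M and ts CO m (88 + 92 = 180) plus the double crossovers (3).
RF(co–m) = (180 + 3) / 1000 = 183/1000 = 0.1830 → 18.3 m.u.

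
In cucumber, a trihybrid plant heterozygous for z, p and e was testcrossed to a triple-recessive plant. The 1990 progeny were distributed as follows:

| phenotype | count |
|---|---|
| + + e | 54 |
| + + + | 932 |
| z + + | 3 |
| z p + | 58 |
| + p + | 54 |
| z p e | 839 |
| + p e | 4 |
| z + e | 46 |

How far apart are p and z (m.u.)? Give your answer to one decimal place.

5.4 m.u.

The two most frequent reciprocal classes, + + + and z p e, are the parental types, so the F1 was + + + / z p e.
The two rarest classes, z + + and + p e, are the double crossovers. Comparing them with the parentals, only the z allele has switched, so z is the middle locus and the order is p – z – e.
Crossovers in the p–z interval produce the single-crossover classes + p + and z + e (54 + 46 = 100) plus the double crossovers (7).
RF(p–z) = (100 + 7) / 1990 = 107/1990 = 0.0538 → 5.4 m.u.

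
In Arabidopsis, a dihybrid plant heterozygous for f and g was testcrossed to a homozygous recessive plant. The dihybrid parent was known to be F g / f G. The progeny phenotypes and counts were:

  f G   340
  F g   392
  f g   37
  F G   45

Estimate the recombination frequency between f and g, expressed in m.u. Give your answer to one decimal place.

10.1 m.u.

The recombinant classes are F G and f g: 45 + 37 = 82.
Recombination frequency = 82/814 = 0.1007 ≈ 10.1%, i.e. 10.1 m.u.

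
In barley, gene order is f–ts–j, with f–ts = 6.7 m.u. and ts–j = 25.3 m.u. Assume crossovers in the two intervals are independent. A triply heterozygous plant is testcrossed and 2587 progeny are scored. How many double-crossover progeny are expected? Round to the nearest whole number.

44

Map distances give recombination frequencies of 0.067 and 0.253 for the two intervals.
With no interference, expected double-crossover frequency = 0.067 × 0.253 = 0.01695.
Expected number = 0.01695 × 2587 = 43.85 ≈ 44.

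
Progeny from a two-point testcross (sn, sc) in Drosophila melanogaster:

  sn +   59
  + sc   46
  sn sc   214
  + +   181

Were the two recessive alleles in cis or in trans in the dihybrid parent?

cis

The two most frequent classes are + + (181) and sn sc (214); these are the parental (non-recombinant) types.
So the F1 carried + + on one chromosome and sn sc on the other — the recessive alleles are on the same chromosome (cis / coupling).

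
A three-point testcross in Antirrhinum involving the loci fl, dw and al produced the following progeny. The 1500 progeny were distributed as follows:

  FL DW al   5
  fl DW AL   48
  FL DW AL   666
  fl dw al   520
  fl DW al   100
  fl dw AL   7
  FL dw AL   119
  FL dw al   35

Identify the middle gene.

al

The two most frequent reciprocal classes, fl dw al and FL DW AL, are the parental types, so the F1 was fl dw al / FL DW AL.
The two rarest classes, fl dw AL and FL DW al, are the double crossovers. Comparing them with the parentals, only the al allele has switched, so al is the middle locus and the order is fl – al – dw.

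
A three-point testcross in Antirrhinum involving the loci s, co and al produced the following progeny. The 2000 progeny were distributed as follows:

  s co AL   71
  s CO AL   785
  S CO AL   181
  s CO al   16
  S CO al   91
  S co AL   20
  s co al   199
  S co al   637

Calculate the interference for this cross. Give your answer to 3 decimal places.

The two most frequent reciprocal classes, S co al and s CO AL, are the parental types, so the F1 was S co al / s CO AL.
The two rarest classes, S co AL and s CO al, are the double crossovers. Comparing them with the parentals, only the al allele has switched, so al is the middle locus and the order is s – al – co.
s–al: (380 + 36)/2000 = 0.2080; al–co: (162 + 36)/2000 = 0.0990.
Expected DCO frequency = 0.2080 × 0.0990 ≈ 0.02059; observed = 36/2000 ≈ 0.01800.
Coefficient of coincidence = 0.01800/0.02059 ≈ 0.874; interference = 1 − 0.874 = 0.126.

0.126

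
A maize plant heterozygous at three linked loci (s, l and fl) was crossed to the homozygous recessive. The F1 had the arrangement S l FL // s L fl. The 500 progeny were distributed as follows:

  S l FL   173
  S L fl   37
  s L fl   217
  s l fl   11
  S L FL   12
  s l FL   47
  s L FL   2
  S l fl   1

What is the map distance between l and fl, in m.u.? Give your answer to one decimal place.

5.2 m.u.

The two rarest classes, S l fl and s L FL, are the double crossovers. Comparing them with the parentals, only the fl allele has switched, so fl is the middle locus and the order is l – fl – s.
Crossovers in the l–fl interval produce the single-crossover classes S L FL and s l fl (12 + 11 = 23) plus the double crossovers (3).
RF(l–fl) = (23 + 3) / 500 = 26/500 = 0.0520 → 5.2 m.u.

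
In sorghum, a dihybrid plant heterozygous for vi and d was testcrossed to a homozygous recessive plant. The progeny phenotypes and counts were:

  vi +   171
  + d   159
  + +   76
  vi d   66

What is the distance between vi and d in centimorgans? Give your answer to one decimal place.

30.1 centimorgans

The two most frequent classes, + d (159) and vi + (171), are the parental types, so the F1 was + d / vi +.
The recombinant classes are + + and vi d: 76 + 66 = 142.
Recombination frequency = 142/472 = 0.3008 ≈ 30.1%, i.e. 30.1 centimorgans.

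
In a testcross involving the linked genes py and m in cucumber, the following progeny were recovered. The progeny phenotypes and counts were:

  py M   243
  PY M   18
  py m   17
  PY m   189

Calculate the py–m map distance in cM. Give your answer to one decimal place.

7.5 cM

The two most frequent classes, PY m (189) and py M (243), are the parental types, so the F1 was PY m / py M.
The recombinant classes are PY M and py m: 18 + 17 = 35.
Recombination frequency = 35/467 = 0.0749 ≈ 7.5%, i.e. 7.5 cM.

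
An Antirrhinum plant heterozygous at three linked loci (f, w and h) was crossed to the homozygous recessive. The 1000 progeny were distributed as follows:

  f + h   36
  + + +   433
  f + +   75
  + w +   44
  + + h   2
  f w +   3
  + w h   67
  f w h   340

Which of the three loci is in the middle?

h

The two most frequent reciprocal classes, + + + and f w h, are the parental types, so the F1 was + + + / f w h.
The two rarest classes, + + h and f w +, are the double crossovers. Comparing them with the parentals, only the h allele has switched, so h is the middle locus and the order is w – h – f.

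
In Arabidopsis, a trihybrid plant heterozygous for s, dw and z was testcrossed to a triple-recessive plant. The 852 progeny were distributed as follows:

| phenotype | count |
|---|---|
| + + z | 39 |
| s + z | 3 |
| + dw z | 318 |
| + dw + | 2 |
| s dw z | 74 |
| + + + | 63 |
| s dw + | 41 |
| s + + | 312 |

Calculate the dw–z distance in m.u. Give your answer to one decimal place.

The two most frequent reciprocal classes, s + + and + dw z, are the parental types, so the F1 was s + + / + dw z.
The two rarest classes, s + z and + dw +, are the double crossovers. Comparing them with the parentals, only the z allele has switched, so z is the middle locus and the order is s – z – dw.
Crossovers in the z–dw interval produce the single-crossover classes s dw + and + + z (41 + 39 = 80) plus the double crossovers (5).
RF(z–dw) = (80 + 5) / 852 = 85/852 = 0.0998 → 10.0 m.u.

10.0 m.u.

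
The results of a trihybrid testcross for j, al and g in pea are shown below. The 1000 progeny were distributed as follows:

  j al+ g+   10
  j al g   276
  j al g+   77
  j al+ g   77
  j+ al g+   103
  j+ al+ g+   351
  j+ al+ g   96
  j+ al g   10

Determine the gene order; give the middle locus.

The two most frequent reciprocal classes, j+ al+ g+ and j al g, are the parental types, so the F1 was j+ al+ g+ / j al g.
The two rarest classes, j al+ g+ and j+ al g, are the double crossovers. Comparing them with the parentals, only the j allele has switched, so j is the middle locus and the order is al – j – g.

j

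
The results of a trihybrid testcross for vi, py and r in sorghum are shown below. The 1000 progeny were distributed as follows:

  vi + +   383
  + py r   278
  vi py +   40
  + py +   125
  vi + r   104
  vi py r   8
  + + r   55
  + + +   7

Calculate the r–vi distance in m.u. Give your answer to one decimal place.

24.4 m.u.

The two most frequent reciprocal classes, vi + + and + py r, are the parental types, so the F1 was vi + + / + py r.
The two rarest classes, + + + and vi py r, are the double crossovers. Comparing them with the parentals, only the vi allele has switched, so vi is the middle locus and the order is r – vi – py.
Crossovers in the r–vi interval produce the single-crossover classes vi + r and + py + (104 + 125 = 229) plus the double crossovers (15).
RF(r–vi) = (229 + 15) / 1000 = 244/1000 = 0.2440 → 24.4 m.u.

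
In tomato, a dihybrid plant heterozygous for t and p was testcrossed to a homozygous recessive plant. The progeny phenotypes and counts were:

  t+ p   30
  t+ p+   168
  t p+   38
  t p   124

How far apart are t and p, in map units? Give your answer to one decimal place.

The two most frequent classes, t+ p+ (168) and t p (124), are the parental types, so the F1 was t+ p+ / t p.
The recombinant classes are t+ p and t p+: 30 + 38 = 68.
Recombination frequency = 68/360 = 0.1889 ≈ 18.9%, i.e. 18.9 map units.

18.9 map units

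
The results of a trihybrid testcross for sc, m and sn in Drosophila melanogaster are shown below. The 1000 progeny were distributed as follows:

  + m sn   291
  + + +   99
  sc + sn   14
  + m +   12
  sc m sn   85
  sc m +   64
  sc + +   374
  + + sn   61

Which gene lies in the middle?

The two most frequent reciprocal classes, + m sn and sc + +, are the parental types, so the F1 was + m sn / sc + +.
The two rarest classes, + m + and sc + sn, are the double crossovers. Comparing them with the parentals, only the sn allele has switched, so sn is the middle locus and the order is m – sn – sc.

sn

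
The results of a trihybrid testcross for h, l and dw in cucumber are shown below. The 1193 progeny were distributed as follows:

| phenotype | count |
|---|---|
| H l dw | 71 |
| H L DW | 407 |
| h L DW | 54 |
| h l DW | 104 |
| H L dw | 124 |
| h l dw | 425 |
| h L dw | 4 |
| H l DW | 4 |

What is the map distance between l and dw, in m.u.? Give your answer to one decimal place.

The two most frequent reciprocal classes, h l dw and H L DW, are the parental types, so the F1 was h l dw / H L DW.
The two rarest classes, h L dw and H l DW, are the double crossovers. Comparing them with the parentals, only the l allele has switched, so l is the middle locus and the order is h – l – dw.
Crossovers in the l–dw interval produce the single-crossover classes h l DW and H L dw (104 + 124 = 228) plus the double crossovers (8).
RF(l–dw) = (228 + 8) / 1193 = 236/1193 = 0.1978 → 19.8 m.u.

19.8 m.u.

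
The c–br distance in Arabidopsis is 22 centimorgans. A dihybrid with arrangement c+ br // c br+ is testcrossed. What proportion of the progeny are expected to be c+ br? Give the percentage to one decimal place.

39.0%

A map distance of 22 centimorgans corresponds to a recombination frequency of 0.220.
The F1 is c+ br / c br+, so c+ br is a parental gamete class with expected frequency (1 − r)/2 = 0.780/2 = 0.3900.
That is 0.3900 = 39.0% of the progeny.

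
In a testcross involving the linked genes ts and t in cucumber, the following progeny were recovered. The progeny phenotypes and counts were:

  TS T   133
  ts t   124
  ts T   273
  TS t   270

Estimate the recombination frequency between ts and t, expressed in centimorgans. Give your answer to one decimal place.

The two most frequent classes, TS t (270) and ts T (273), are the parental types, so the F1 was TS t / ts T.
The recombinant classes are TS T and ts t: 133 + 124 = 257.
Recombination frequency = 257/800 = 0.3212 ≈ 32.1%, i.e. 32.1 centimorgans.

32.1 centimorgans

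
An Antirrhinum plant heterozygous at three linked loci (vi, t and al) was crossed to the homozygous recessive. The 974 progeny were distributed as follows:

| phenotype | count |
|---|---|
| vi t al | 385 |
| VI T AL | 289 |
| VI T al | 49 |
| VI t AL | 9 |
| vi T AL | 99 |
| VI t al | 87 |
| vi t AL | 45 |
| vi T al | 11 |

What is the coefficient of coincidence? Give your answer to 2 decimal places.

0.83

The two most frequent reciprocal classes, vi t al and VI T AL, are the parental types, so the F1 was vi t al / VI T AL.
The two rarest classes, vi T al and VI t AL, are the double crossovers. Comparing them with the parentals, only the t allele has switched, so t is the middle locus and the order is al – t – vi.
al–t: (94 + 20)/974 = 0.1170; t–vi: (186 + 20)/974 = 0.2115.
Expected DCO frequency = 0.1170 × 0.2115 ≈ 0.02475; observed = 20/974 ≈ 0.02053.
Coefficient of coincidence = 0.02053/0.02475 ≈ 0.83.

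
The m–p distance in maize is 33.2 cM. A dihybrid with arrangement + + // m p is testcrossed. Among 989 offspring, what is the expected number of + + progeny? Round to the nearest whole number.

330

A map distance of 33.2 cM corresponds to a recombination frequency of 0.332.
The F1 is + + / m p, so + + is a parental gamete class with expected frequency (1 − r)/2 = 0.668/2 = 0.3340.
Expected number = 0.3340 × 989 = 330.33 ≈ 330.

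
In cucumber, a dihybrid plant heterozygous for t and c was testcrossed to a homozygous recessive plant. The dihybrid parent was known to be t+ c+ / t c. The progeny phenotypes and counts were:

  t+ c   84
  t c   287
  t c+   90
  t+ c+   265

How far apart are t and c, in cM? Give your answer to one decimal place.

24.0 cM

The recombinant classes are t+ c and t c+: 84 + 90 = 174.
Recombination frequency = 174/726 = 0.2397 ≈ 24.0%, i.e. 24.0 cM.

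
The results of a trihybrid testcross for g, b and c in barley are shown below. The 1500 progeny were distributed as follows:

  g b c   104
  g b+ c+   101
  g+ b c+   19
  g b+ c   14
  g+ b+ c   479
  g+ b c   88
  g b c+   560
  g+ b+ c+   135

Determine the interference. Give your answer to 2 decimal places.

0.18

The two most frequent reciprocal classes, g b c+ and g+ b+ c, are the parental types, so the F1 was g b c+ / g+ b+ c.
The two rarest classes, g+ b c+ and g b+ c, are the double crossovers. Comparing them with the parentals, only the g allele has switched, so g is the middle locus and the order is b – g – c.
b–g: (189 + 33)/1500 = 0.1480; g–c: (239 + 33)/1500 = 0.1813.
Expected DCO frequency = 0.1480 × 0.1813 ≈ 0.02683; observed = 33/1500 ≈ 0.02200.
Coefficient of coincidence = 0.02200/0.02683 ≈ 0.82; interference = 1 − 0.82 = 0.18.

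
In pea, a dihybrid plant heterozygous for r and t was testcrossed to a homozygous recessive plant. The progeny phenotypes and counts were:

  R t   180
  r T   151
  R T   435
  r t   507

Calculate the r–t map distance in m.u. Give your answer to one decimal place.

26.0 m.u.

The two most frequent classes, R T (435) and r t (507), are the parental types, so the F1 was R T / r t.
The recombinant classes are R t and r T: 180 + 151 = 331.
Recombination frequency = 331/1273 = 0.2600 ≈ 26.0%, i.e. 26.0 m.u.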